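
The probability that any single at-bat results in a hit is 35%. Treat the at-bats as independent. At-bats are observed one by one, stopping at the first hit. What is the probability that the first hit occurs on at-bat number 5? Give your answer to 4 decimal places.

0.0625

Geometric (trials to first success), p = 0.35.
P(Y = 5) = (1−p)^4 · p = 0.17851 · 0.35 = 0.062477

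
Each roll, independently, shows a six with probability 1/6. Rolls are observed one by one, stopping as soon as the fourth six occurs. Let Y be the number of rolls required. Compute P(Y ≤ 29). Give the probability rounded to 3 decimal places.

Finishing within 29 rolls ⇔ at least 4 successes in the first 29. With X ~ Binomial(29, 0.166667), P(Y ≤ 29) = 1 − P(X ≤ 3).
  k=0: C(29,0)·0.166667^0·0.833333^29 = 0.00506
  k=1: C(29,1)·0.166667^1·0.833333^28 = 0.02932
  k=2: C(29,2)·0.166667^2·0.833333^27 = 0.08210
  k=3: C(29,3)·0.166667^3·0.833333^26 = 0.14778
1 − 0.26425 = 0.73575

0.736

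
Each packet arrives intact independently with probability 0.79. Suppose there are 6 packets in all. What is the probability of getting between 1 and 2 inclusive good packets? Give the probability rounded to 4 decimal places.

0.0201

X ~ Binomial(6, 0.79); P(1 ≤ X ≤ 2) = Σ C(6,k) p^k (1−p)^(6−k) over k:
  k=1: C(6,1)·0.79^1·0.21^5 = 0.001936
  k=2: C(6,2)·0.79^2·0.21^4 = 0.018206
Total = 0.020142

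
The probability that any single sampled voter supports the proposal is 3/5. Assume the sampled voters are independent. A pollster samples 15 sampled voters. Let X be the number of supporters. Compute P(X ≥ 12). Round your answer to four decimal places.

0.0905

X ~ Binomial(15, 0.60); P(X ≥ 12) = Σ C(15,k) p^k (1−p)^(15−k) over k:
  k=12: C(15,12)·0.60^12·0.40^3 = 0.063388
  k=13: C(15,13)·0.60^13·0.40^2 = 0.021942
  k=14: C(15,14)·0.60^14·0.40^1 = 0.004702
  k=15: C(15,15)·0.60^15·0.40^0 = 0.000470
Total = 0.090502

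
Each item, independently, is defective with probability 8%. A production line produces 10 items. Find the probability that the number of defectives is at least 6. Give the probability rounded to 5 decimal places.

0.00004

X ~ Binomial(10, 0.08); P(X ≥ 6) = Σ C(10,k) p^k (1−p)^(10−k) over k:
  k=6: C(10,6)·0.08^6·0.92^4 = 0.0000394
  k=7: C(10,7)·0.08^7·0.92^3 = 0.0000020
  k=8: C(10,8)·0.08^8·0.92^2 = 0.0000001
  k=9: C(10,9)·0.08^9·0.92^1 = 0.0000000
  k=10: C(10,10)·0.08^10·0.92^0 = 0.0000000
Total = 0.0000415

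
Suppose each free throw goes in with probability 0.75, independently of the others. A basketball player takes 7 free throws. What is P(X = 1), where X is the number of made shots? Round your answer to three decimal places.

0.001

X ~ Binomial(n=7, p=0.75).
P(X=1) = C(7,1) · p^1 · (1−p)^6
= 7 · 0.75 · 0.00024414 = 0.00128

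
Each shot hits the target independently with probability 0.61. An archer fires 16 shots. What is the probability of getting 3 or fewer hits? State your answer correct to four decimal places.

0.0007

X ~ Binomial(16, 0.61); P(X ≤ 3) = Σ C(16,k) p^k (1−p)^(16−k) over k:
  k=0: C(16,0)·0.61^0·0.39^16 = 0.000000
  k=1: C(16,1)·0.61^1·0.39^15 = 0.000007
  k=2: C(16,2)·0.61^2·0.39^14 = 0.000084
  k=3: C(16,3)·0.61^3·0.39^13 = 0.000614
Total = 0.000705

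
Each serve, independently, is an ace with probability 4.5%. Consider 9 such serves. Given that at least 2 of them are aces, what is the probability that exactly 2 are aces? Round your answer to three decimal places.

0.894

X ~ Binomial(9, 0.045). Want P(X=2 | X≥2) = P(X=2) / P(X≥2).
P(X=2) = C(9,2)·0.045^2·0.955^7 = 0.05281
P(X≥2) = 1 − 0.66074 − 0.28021 = 0.05905
Ratio = 0.05281 / 0.05905 = 0.89438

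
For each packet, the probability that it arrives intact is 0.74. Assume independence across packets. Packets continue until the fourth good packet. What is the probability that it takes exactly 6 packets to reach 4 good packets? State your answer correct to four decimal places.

Y = trial on which the fourth success occurs; negative binomial, r=4, p=0.74.
P(Y=6) = C(5,3) · p^4 · (1−p)^2
= 10 · 0.29987 · 0.0676 = 0.202709

0.2027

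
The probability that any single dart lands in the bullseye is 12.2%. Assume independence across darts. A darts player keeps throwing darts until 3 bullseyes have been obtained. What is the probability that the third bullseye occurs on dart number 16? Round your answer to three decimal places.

Y = trial on which the third success occurs; negative binomial, r=3, p=0.122.
P(Y=16) = C(15,2) · p^3 · (1−p)^13
= 105 · 0.0018158 · 0.18426 = 0.03513

0.035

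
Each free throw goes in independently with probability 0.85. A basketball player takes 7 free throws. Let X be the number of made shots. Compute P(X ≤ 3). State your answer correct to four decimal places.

X ~ Binomial(7, 0.85); P(X ≤ 3) = Σ C(7,k) p^k (1−p)^(7−k) over k:
  k=0: C(7,0)·0.85^0·0.15^7 = 0.000002
  k=1: C(7,1)·0.85^1·0.15^6 = 0.000068
  k=2: C(7,2)·0.85^2·0.15^5 = 0.001152
  k=3: C(7,3)·0.85^3·0.15^4 = 0.010882
Total = 0.012103

0.0121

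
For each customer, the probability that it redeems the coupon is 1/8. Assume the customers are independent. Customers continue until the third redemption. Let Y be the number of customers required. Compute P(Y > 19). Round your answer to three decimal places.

Needing more than 19 customers ⇔ fewer than 3 successes in the first 19. With X ~ Binomial(19, 0.125), P(Y > 19) = P(X ≤ 2).
  k=0: C(19,0)·0.125^0·0.875^19 = 0.07910
  k=1: C(19,1)·0.125^1·0.875^18 = 0.21469
  k=2: C(19,2)·0.125^2·0.875^17 = 0.27603
P(X ≤ 2) = 0.56981

0.570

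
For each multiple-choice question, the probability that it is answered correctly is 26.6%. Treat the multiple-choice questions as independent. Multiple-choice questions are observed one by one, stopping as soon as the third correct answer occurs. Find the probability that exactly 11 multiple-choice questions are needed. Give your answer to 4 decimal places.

0.0714

Y = trial on which the third success occurs; negative binomial, r=3, p=0.266.
P(Y=11) = C(10,2) · p^3 · (1−p)^8
= 45 · 0.018821 · 0.08425 = 0.071355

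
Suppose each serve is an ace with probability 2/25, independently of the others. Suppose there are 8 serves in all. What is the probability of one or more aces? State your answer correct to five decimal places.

0.48678

P(at least one) = 1 − P(none) = 1 − (1 − 0.08)^8
= 1 − 0.5132189 = 0.4867811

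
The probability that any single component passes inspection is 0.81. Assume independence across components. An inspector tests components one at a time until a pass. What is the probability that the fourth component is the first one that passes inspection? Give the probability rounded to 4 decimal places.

Geometric (trials to first success), p = 0.81.
P(Y = 4) = (1−p)^3 · p = 0.006859 · 0.81 = 0.005556

0.0056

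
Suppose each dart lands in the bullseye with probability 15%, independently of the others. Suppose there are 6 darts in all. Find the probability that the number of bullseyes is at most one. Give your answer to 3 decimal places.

X ~ Binomial(6, 0.15); P(X ≤ 1) = Σ C(6,k) p^k (1−p)^(6−k) over k:
  k=0: C(6,0)·0.15^0·0.85^6 = 0.37715
  k=1: C(6,1)·0.15^1·0.85^5 = 0.39933
Total = 0.77648

0.776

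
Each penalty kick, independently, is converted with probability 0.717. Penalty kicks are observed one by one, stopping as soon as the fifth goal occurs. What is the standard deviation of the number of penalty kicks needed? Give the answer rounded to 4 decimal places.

1.6590

Y = total penalty kicks until the fifth success; negative binomial with r=5, p=0.717.
SD(Y) = √[r(1−p)/p²] = √(2.752442) = 1.659048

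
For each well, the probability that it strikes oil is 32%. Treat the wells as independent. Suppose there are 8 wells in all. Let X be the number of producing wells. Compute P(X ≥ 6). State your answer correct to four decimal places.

X ~ Binomial(8, 0.32); P(X ≥ 6) = Σ C(8,k) p^k (1−p)^(8−k) over k:
  k=6: C(8,6)·0.32^6·0.68^2 = 0.013902
  k=7: C(8,7)·0.32^7·0.68^1 = 0.001869
  k=8: C(8,8)·0.32^8·0.68^0 = 0.000110
Total = 0.015881

0.0159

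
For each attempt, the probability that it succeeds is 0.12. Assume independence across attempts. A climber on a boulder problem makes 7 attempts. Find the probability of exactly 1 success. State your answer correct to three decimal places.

X ~ Binomial(n=7, p=0.12).
P(X=1) = C(7,1) · p^1 · (1−p)^6
= 7 · 0.12 · 0.4644 = 0.39010

0.390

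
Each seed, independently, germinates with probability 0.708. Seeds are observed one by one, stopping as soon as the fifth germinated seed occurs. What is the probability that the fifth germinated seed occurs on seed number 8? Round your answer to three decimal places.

0.155

Y = trial on which the fifth success occurs; negative binomial, r=5, p=0.708.
P(Y=8) = C(7,4) · p^5 · (1−p)^3
= 35 · 0.1779 · 0.024897 = 0.15502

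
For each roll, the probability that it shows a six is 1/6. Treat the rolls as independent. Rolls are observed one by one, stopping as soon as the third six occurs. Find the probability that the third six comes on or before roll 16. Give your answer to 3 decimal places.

0.513

Finishing within 16 rolls ⇔ at least 3 successes in the first 16. With X ~ Binomial(16, 0.166667), P(Y ≤ 16) = 1 − P(X ≤ 2).
  k=0: C(16,0)·0.166667^0·0.833333^16 = 0.05409
  k=1: C(16,1)·0.166667^1·0.833333^15 = 0.17308
  k=2: C(16,2)·0.166667^2·0.833333^14 = 0.25962
1 − 0.48679 = 0.51321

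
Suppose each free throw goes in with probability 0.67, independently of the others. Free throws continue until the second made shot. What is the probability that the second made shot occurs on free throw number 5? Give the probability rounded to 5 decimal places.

0.06453

Y = trial on which the second success occurs; negative binomial, r=2, p=0.67.
P(Y=5) = C(4,1) · p^2 · (1−p)^3
= 4 · 0.4489 · 0.035937 = 0.0645285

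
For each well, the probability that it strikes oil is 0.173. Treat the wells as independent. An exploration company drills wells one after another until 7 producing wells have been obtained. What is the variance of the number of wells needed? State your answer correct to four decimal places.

Y = total wells until the seventh success; negative binomial with r=7, p=0.173.
Var(Y) = r(1−p)/p² = 7·0.827 / 0.173² = 193.424438

193.4244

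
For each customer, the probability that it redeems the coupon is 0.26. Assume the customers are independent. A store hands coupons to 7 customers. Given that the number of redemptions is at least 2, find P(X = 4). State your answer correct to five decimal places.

X ~ Binomial(7, 0.26). Want P(X=4 | X≥2) = P(X=4) / P(X≥2).
P(X=4) = C(7,4)·0.26^4·0.74^3 = 0.0648122
P(X≥2) = 1 − 0.1215128 − 0.2988558 = 0.5796314
Ratio = 0.0648122 / 0.5796314 = 0.1118162

0.11182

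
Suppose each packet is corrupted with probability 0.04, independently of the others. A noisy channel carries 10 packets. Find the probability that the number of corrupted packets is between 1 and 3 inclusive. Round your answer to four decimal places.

0.3347

X ~ Binomial(10, 0.04); P(1 ≤ X ≤ 3) = Σ C(10,k) p^k (1−p)^(10−k) over k:
  k=1: C(10,1)·0.04^1·0.96^9 = 0.277014
  k=2: C(10,2)·0.04^2·0.96^8 = 0.051940
  k=3: C(10,3)·0.04^3·0.96^7 = 0.005771
Total = 0.334725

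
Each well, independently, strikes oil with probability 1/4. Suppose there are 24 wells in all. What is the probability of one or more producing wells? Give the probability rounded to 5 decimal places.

P(at least one) = 1 − P(none) = 1 − (1 − 0.25)^24
= 1 − 0.0010034 = 0.9989966

0.99900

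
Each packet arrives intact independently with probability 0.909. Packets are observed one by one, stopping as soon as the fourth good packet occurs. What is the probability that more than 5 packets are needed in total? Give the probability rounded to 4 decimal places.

Needing more than 5 packets ⇔ fewer than 4 successes in the first 5. With X ~ Binomial(5, 0.909), P(Y > 5) = P(X ≤ 3).
  k=0: C(5,0)·0.909^0·0.091^5 = 0.000006
  k=1: C(5,1)·0.909^1·0.091^4 = 0.000312
  k=2: C(5,2)·0.909^2·0.091^3 = 0.006227
  k=3: C(5,3)·0.909^3·0.091^2 = 0.062198
P(X ≤ 3) = 0.068742

0.0687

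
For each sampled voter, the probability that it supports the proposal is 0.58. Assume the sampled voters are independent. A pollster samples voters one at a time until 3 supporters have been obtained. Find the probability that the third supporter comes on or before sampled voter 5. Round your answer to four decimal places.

0.6475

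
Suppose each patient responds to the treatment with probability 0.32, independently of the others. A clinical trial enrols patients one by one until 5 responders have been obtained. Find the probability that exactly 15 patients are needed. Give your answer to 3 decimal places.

Y = trial on which the fifth success occurs; negative binomial, r=5, p=0.32.
P(Y=15) = C(14,4) · p^5 · (1−p)^10
= 1001 · 0.0033554 · 0.021139 = 0.07100

0.071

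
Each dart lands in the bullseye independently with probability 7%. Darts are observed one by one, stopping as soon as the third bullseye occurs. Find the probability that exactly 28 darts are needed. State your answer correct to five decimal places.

Y = trial on which the third success occurs; negative binomial, r=3, p=0.07.
P(Y=28) = C(27,2) · p^3 · (1−p)^25
= 351 · 0.000343 · 0.16296 = 0.0196189

0.01962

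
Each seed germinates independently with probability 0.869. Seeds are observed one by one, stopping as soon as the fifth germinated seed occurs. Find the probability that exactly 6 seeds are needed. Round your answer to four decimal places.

0.3246

Y = trial on which the fifth success occurs; negative binomial, r=5, p=0.869.
P(Y=6) = C(5,4) · p^5 · (1−p)^1
= 5 · 0.49556 · 0.131 = 0.324594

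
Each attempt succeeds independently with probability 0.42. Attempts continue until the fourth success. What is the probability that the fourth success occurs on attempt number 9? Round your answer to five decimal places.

Y = trial on which the fourth success occurs; negative binomial, r=4, p=0.42.
P(Y=9) = C(8,3) · p^4 · (1−p)^5
= 56 · 0.031117 · 0.065636 = 0.1143734

0.11437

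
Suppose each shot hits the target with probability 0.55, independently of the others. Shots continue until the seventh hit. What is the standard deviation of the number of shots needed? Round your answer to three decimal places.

3.227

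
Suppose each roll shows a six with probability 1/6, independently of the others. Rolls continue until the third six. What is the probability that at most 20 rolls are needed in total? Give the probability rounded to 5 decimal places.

0.67134

Finishing within 20 rolls ⇔ at least 3 successes in the first 20. With X ~ Binomial(20, 0.166667), P(Y ≤ 20) = 1 − P(X ≤ 2).
  k=0: C(20,0)·0.166667^0·0.833333^20 = 0.0260841
  k=1: C(20,1)·0.166667^1·0.833333^19 = 0.1043362
  k=2: C(20,2)·0.166667^2·0.833333^18 = 0.1982388
1 − 0.3286591 = 0.6713409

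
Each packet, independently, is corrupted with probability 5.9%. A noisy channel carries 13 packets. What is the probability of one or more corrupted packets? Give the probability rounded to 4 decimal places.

P(at least one) = 1 − P(none) = 1 − (1 − 0.059)^13
= 1 − 0.453592 = 0.546408

0.5464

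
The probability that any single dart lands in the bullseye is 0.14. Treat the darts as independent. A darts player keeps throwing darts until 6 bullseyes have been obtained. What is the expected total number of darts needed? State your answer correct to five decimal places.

42.85714

Y = total darts until the sixth success; negative binomial with r=6, p=0.14.
E[Y] = r / p = 6 / 0.14 = 42.8571429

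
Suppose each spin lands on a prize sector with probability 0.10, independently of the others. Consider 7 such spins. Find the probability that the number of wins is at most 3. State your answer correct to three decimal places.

0.997

X ~ Binomial(7, 0.10); P(X ≤ 3) = Σ C(7,k) p^k (1−p)^(7−k) over k:
  k=0: C(7,0)·0.10^0·0.90^7 = 0.47830
  k=1: C(7,1)·0.10^1·0.90^6 = 0.37201
  k=2: C(7,2)·0.10^2·0.90^5 = 0.12400
  k=3: C(7,3)·0.10^3·0.90^4 = 0.02296
Total = 0.99727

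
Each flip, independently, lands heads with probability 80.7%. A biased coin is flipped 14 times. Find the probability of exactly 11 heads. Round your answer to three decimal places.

0.247

X ~ Binomial(n=14, p=0.807).
P(X=11) = C(14,11) · p^11 · (1−p)^3
= 364 · 0.094539 · 0.0071891 = 0.24739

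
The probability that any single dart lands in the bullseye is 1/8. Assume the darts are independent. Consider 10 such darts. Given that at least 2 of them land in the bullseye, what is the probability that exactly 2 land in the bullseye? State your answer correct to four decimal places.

0.6691

X ~ Binomial(10, 0.125). Want P(X=2 | X≥2) = P(X=2) / P(X≥2).
P(X=2) = C(10,2)·0.125^2·0.875^8 = 0.241600
P(X≥2) = 1 − 0.263076 − 0.375822 = 0.361102
Ratio = 0.241600 / 0.361102 = 0.669063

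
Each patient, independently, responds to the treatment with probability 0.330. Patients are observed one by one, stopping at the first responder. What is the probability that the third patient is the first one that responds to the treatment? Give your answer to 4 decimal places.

0.1481

Geometric (trials to first success), p = 0.33.
P(Y = 3) = (1−p)^2 · p = 0.4489 · 0.33 = 0.148137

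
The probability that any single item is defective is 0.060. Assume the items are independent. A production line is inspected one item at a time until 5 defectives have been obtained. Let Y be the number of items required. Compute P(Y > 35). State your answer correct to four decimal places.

0.9437

Needing more than 35 items ⇔ fewer than 5 successes in the first 35. With X ~ Binomial(35, 0.06), P(Y > 35) = P(X ≤ 4).
  k=0: C(35,0)·0.06^0·0.94^35 = 0.114677
  k=1: C(35,1)·0.06^1·0.94^34 = 0.256192
  k=2: C(35,2)·0.06^2·0.94^33 = 0.277996
  k=3: C(35,3)·0.06^3·0.94^32 = 0.195189
  k=4: C(35,4)·0.06^4·0.94^31 = 0.099671
P(X ≤ 4) = 0.943725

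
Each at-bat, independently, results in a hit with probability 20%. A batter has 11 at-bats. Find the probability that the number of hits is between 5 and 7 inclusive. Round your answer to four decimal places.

X ~ Binomial(11, 0.20); P(5 ≤ X ≤ 7) = Σ C(11,k) p^k (1−p)^(11−k) over k:
  k=5: C(11,5)·0.20^5·0.80^6 = 0.038755
  k=6: C(11,6)·0.20^6·0.80^5 = 0.009689
  k=7: C(11,7)·0.20^7·0.80^4 = 0.001730
Total = 0.050174

0.0502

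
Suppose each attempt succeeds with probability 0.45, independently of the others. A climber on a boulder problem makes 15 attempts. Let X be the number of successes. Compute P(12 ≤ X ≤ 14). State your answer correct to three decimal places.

X ~ Binomial(15, 0.45); P(12 ≤ X ≤ 14) = Σ C(15,k) p^k (1−p)^(15−k) over k:
  k=12: C(15,12)·0.45^12·0.55^3 = 0.00522
  k=13: C(15,13)·0.45^13·0.55^2 = 0.00099
  k=14: C(15,14)·0.45^14·0.55^1 = 0.00012
Total = 0.00632

0.006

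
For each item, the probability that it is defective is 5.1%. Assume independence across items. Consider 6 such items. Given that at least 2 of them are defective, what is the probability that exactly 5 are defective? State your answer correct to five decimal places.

0.00006

X ~ Binomial(6, 0.051). Want P(X=5 | X≥2) = P(X=5) / P(X≥2).
P(X=5) = C(6,5)·0.051^5·0.949^1 = 0.0000020
P(X≥2) = 1 − 0.7304614 − 0.2355334 = 0.0340052
Ratio = 0.0000020 / 0.0340052 = 0.0000578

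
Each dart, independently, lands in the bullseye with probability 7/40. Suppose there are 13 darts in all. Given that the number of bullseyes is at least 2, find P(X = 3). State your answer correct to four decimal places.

0.3236

X ~ Binomial(13, 0.175). Want P(X=3 | X≥2) = P(X=3) / P(X≥2).
P(X=3) = C(13,3)·0.175^3·0.825^10 = 0.223882
P(X≥2) = 1 − 0.082017 − 0.226167 = 0.691817
Ratio = 0.223882 / 0.691817 = 0.323615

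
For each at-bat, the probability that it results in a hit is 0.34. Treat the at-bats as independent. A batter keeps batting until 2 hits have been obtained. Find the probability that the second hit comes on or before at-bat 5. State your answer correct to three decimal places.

Finishing within 5 at-bats ⇔ at least 2 successes in the first 5. With X ~ Binomial(5, 0.34), P(Y ≤ 5) = 1 − P(X ≤ 1).
  k=0: C(5,0)·0.34^0·0.66^5 = 0.12523
  k=1: C(5,1)·0.34^1·0.66^4 = 0.32257
1 − 0.44780 = 0.55220

0.552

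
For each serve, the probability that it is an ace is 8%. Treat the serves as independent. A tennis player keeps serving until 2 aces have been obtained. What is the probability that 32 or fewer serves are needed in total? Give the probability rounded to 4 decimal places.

0.7376

Finishing within 32 serves ⇔ at least 2 successes in the first 32. With X ~ Binomial(32, 0.08), P(Y ≤ 32) = 1 − P(X ≤ 1).
  k=0: C(32,0)·0.08^0·0.92^32 = 0.069376
  k=1: C(32,1)·0.08^1·0.92^31 = 0.193047
1 − 0.262423 = 0.737577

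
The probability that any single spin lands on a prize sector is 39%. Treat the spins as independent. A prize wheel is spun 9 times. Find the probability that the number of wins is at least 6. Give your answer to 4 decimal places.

X ~ Binomial(9, 0.39); P(X ≥ 6) = Σ C(9,k) p^k (1−p)^(9−k) over k:
  k=6: C(9,6)·0.39^6·0.61^3 = 0.067090
  k=7: C(9,7)·0.39^7·0.61^2 = 0.018383
  k=8: C(9,8)·0.39^8·0.61^1 = 0.002938
  k=9: C(9,9)·0.39^9·0.61^0 = 0.000209
Total = 0.088620

0.0886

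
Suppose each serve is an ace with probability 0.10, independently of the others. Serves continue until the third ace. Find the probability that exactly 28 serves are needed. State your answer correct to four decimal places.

Y = trial on which the third success occurs; negative binomial, r=3, p=0.10.
P(Y=28) = C(27,2) · p^3 · (1−p)^25
= 351 · 0.001 · 0.07179 = 0.025198

0.0252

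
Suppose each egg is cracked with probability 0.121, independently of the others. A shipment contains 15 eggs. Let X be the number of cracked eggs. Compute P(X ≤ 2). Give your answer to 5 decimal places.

X ~ Binomial(15, 0.121); P(X ≤ 2) = Σ C(15,k) p^k (1−p)^(15−k) over k:
  k=0: C(15,0)·0.121^0·0.879^15 = 0.1444884
  k=1: C(15,1)·0.121^1·0.879^14 = 0.2983465
  k=2: C(15,2)·0.121^2·0.879^13 = 0.2874851
Total = 0.7303201

0.73032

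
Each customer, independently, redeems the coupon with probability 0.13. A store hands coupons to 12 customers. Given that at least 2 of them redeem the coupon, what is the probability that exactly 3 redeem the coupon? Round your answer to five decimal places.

X ~ Binomial(12, 0.13). Want P(X=3 | X≥2) = P(X=3) / P(X≥2).
P(X=3) = C(12,3)·0.13^3·0.87^9 = 0.1380149
P(X≥2) = 1 − 0.1880317 − 0.3371603 = 0.4748081
Ratio = 0.1380149 / 0.4748081 = 0.2906752

0.29068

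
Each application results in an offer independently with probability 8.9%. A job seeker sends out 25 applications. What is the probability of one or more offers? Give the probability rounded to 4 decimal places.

P(at least one) = 1 − P(none) = 1 − (1 − 0.089)^25
= 1 − 0.097266 = 0.902734

0.9027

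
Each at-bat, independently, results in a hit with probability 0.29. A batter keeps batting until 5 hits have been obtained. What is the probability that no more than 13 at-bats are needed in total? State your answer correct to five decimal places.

Finishing within 13 at-bats ⇔ at least 5 successes in the first 13. With X ~ Binomial(13, 0.29), P(Y ≤ 13) = 1 − P(X ≤ 4).
  k=0: C(13,0)·0.29^0·0.71^13 = 0.0116509
  k=1: C(13,1)·0.29^1·0.71^12 = 0.0618645
  k=2: C(13,2)·0.29^2·0.71^11 = 0.1516116
  k=3: C(13,3)·0.29^3·0.71^10 = 0.2270615
  k=4: C(13,4)·0.29^4·0.71^9 = 0.2318586
1 − 0.6840471 = 0.3159529

0.31595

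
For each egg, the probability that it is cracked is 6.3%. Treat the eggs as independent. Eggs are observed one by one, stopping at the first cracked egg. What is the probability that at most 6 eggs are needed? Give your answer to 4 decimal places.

Y = number of eggs to the first success; geometric, p = 0.063.
P(Y ≤ 6) = 1 − (1−p)^6 = 1 − 0.676764 = 0.323236

0.3232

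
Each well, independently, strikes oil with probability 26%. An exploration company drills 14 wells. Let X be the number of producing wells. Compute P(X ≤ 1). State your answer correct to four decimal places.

0.0874

X ~ Binomial(14, 0.26); P(X ≤ 1) = Σ C(14,k) p^k (1−p)^(14−k) over k:
  k=0: C(14,0)·0.26^0·0.74^14 = 0.014765
  k=1: C(14,1)·0.26^1·0.74^13 = 0.072630
Total = 0.087395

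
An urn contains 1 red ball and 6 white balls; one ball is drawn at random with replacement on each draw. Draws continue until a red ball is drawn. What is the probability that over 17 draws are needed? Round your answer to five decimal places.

0.07276

Y = number of draws to the first success; geometric, p = 0.142857.
P(Y > 17) = P(first 17 all fail) = (1−p)^17 = 0.0727620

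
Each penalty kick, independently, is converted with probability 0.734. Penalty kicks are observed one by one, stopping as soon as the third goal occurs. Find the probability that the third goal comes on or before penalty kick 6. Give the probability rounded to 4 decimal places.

Finishing within 6 penalty kicks ⇔ at least 3 successes in the first 6. With X ~ Binomial(6, 0.734), P(Y ≤ 6) = 1 − P(X ≤ 2).
  k=0: C(6,0)·0.734^0·0.266^6 = 0.000354
  k=1: C(6,1)·0.734^1·0.266^5 = 0.005865
  k=2: C(6,2)·0.734^2·0.266^4 = 0.040459
1 − 0.046678 = 0.953322

0.9533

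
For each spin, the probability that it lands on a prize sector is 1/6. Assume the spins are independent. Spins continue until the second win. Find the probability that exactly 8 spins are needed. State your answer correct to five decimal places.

0.06512

Y = trial on which the second success occurs; negative binomial, r=2, p=0.166667.
P(Y=8) = C(7,1) · p^2 · (1−p)^6
= 7 · 0.027778 · 0.3349 = 0.0651191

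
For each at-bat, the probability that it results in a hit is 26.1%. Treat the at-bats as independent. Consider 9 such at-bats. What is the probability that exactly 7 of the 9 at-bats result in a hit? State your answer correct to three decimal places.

0.002

X ~ Binomial(n=9, p=0.261).
P(X=7) = C(9,7) · p^7 · (1−p)^2
= 36 · 8.2506e-05 · 0.54612 = 0.00162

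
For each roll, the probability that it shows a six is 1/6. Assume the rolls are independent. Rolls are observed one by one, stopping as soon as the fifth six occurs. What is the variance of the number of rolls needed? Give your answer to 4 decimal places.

Y = total rolls until the fifth success; negative binomial with r=5, p=0.166667.
Var(Y) = r(1−p)/p² = 5·0.833333 / 0.166667² = 150.000000

150.0000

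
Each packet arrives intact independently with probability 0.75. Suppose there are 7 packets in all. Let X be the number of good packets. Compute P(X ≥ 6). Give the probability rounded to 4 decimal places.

0.4449

X ~ Binomial(7, 0.75); P(X ≥ 6) = Σ C(7,k) p^k (1−p)^(7−k) over k:
  k=6: C(7,6)·0.75^6·0.25^1 = 0.311462
  k=7: C(7,7)·0.75^7·0.25^0 = 0.133484
Total = 0.444946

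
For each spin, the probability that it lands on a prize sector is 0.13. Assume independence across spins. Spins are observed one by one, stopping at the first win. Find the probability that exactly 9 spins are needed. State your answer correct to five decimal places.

Geometric (trials to first success), p = 0.13.
P(Y = 9) = (1−p)^8 · p = 0.32821 · 0.13 = 0.0426675

0.04267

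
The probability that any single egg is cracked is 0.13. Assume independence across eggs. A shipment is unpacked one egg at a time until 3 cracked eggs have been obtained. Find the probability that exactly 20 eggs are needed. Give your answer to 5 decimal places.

Y = trial on which the third success occurs; negative binomial, r=3, p=0.13.
P(Y=20) = C(19,2) · p^3 · (1−p)^17
= 171 · 0.002197 · 0.093719 = 0.0352090

0.03521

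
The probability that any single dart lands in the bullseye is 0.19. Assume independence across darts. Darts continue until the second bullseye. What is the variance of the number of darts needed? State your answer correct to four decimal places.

Y = total darts until the second success; negative binomial with r=2, p=0.19.
Var(Y) = r(1−p)/p² = 2·0.81 / 0.19² = 44.875346

44.8753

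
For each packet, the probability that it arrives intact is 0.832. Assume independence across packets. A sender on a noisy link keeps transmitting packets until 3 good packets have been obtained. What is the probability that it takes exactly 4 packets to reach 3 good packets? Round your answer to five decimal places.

0.29027

Y = trial on which the third success occurs; negative binomial, r=3, p=0.832.
P(Y=4) = C(3,2) · p^3 · (1−p)^1
= 3 · 0.57593 · 0.168 = 0.2902689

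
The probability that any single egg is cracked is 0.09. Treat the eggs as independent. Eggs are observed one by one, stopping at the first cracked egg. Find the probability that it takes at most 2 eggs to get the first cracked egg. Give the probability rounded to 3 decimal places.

Y = number of eggs to the first success; geometric, p = 0.09.
P(Y ≤ 2) = 1 − (1−p)^2 = 1 − 0.82810 = 0.17190

0.172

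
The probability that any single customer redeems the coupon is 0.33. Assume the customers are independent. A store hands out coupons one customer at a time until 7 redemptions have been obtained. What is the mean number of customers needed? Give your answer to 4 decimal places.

Y = total customers until the seventh success; negative binomial with r=7, p=0.33.
E[Y] = r / p = 7 / 0.33 = 21.212121

21.2121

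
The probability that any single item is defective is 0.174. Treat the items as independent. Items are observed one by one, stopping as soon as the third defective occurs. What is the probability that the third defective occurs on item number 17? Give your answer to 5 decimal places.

0.04351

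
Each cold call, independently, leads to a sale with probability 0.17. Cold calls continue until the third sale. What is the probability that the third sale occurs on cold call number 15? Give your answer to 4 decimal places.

Y = trial on which the third success occurs; negative binomial, r=3, p=0.17.
P(Y=15) = C(14,2) · p^3 · (1−p)^12
= 91 · 0.004913 · 0.10689 = 0.047789

0.0478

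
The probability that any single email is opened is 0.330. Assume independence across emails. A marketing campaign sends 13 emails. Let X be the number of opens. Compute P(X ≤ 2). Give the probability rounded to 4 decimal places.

0.1443

X ~ Binomial(13, 0.33); P(X ≤ 2) = Σ C(13,k) p^k (1−p)^(13−k) over k:
  k=0: C(13,0)·0.33^0·0.67^13 = 0.005482
  k=1: C(13,1)·0.33^1·0.67^12 = 0.035104
  k=2: C(13,2)·0.33^2·0.67^11 = 0.103740
Total = 0.144326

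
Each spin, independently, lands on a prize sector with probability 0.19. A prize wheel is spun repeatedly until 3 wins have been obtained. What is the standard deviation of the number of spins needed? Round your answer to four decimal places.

8.2045

Y = total spins until the third success; negative binomial with r=3, p=0.19.
SD(Y) = √[r(1−p)/p²] = √(67.313019) = 8.204451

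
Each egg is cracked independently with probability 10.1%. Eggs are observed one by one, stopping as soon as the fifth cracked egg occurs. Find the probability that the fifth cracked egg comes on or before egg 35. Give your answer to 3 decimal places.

0.276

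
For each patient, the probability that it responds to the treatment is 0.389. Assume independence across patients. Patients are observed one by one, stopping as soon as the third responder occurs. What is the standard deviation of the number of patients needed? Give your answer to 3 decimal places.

3.480

Y = total patients until the third success; negative binomial with r=3, p=0.389.
SD(Y) = √[r(1−p)/p²] = √(12.11332) = 3.48042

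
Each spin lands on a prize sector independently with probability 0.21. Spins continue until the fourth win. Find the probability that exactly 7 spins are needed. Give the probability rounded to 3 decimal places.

0.019

Y = trial on which the fourth success occurs; negative binomial, r=4, p=0.21.
P(Y=7) = C(6,3) · p^4 · (1−p)^3
= 20 · 0.0019448 · 0.49304 = 0.01918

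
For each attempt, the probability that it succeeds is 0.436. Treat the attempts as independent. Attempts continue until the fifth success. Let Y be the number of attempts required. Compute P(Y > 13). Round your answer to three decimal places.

0.260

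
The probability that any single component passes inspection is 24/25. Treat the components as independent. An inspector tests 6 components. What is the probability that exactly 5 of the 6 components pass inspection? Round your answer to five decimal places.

X ~ Binomial(n=6, p=0.96).
P(X=5) = C(6,5) · p^5 · (1−p)^1
= 6 · 0.81537 · 0.04 = 0.1956894

0.19569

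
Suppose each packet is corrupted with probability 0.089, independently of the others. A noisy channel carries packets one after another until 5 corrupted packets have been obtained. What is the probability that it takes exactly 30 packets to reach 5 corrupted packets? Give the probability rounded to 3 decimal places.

Y = trial on which the fifth success occurs; negative binomial, r=5, p=0.089.
P(Y=30) = C(29,4) · p^5 · (1−p)^25
= 23751 · 5.5841e-06 · 0.097266 = 0.01290

0.013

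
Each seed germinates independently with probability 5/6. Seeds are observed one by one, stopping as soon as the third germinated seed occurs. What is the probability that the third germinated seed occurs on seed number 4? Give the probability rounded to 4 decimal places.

0.2894

Y = trial on which the third success occurs; negative binomial, r=3, p=0.833333.
P(Y=4) = C(3,2) · p^3 · (1−p)^1
= 3 · 0.5787 · 0.16667 = 0.289352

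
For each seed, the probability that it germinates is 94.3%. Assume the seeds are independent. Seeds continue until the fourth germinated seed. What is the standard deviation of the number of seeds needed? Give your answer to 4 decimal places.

0.5064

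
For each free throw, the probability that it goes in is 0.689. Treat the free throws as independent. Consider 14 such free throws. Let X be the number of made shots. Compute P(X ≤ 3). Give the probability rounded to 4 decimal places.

X ~ Binomial(14, 0.689); P(X ≤ 3) = Σ C(14,k) p^k (1−p)^(14−k) over k:
  k=0: C(14,0)·0.689^0·0.311^14 = 0.000000
  k=1: C(14,1)·0.689^1·0.311^13 = 0.000002
  k=2: C(14,2)·0.689^2·0.311^12 = 0.000035
  k=3: C(14,3)·0.689^3·0.311^11 = 0.000313
Total = 0.000351

0.0004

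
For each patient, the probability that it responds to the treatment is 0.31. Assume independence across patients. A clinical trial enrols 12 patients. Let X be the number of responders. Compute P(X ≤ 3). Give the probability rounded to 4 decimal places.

X ~ Binomial(12, 0.31); P(X ≤ 3) = Σ C(12,k) p^k (1−p)^(12−k) over k:
  k=0: C(12,0)·0.31^0·0.69^12 = 0.011646
  k=1: C(12,1)·0.31^1·0.69^11 = 0.062789
  k=2: C(12,2)·0.31^2·0.69^10 = 0.155152
  k=3: C(12,3)·0.31^3·0.69^9 = 0.232354
Total = 0.461941

0.4619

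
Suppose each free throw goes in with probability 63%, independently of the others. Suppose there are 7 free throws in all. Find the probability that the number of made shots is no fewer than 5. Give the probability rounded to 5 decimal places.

X ~ Binomial(7, 0.63); P(X ≥ 5) = Σ C(7,k) p^k (1−p)^(7−k) over k:
  k=5: C(7,5)·0.63^5·0.37^2 = 0.2853156
  k=6: C(7,6)·0.63^6·0.37^1 = 0.1619359
  k=7: C(7,7)·0.63^7·0.37^0 = 0.0393898
Total = 0.4866413

0.48664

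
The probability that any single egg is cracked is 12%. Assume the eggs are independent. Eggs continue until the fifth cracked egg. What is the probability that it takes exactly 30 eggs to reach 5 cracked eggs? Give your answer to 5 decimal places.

0.02419

Y = trial on which the fifth success occurs; negative binomial, r=5, p=0.12.
P(Y=30) = C(29,4) · p^5 · (1−p)^25
= 23751 · 2.4883e-05 · 0.040932 = 0.0241911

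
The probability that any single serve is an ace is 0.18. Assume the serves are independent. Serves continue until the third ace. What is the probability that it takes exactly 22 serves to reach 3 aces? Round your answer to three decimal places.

0.028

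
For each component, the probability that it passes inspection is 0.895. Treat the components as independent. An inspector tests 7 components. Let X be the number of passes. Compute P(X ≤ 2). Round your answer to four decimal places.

0.0002

X ~ Binomial(7, 0.895); P(X ≤ 2) = Σ C(7,k) p^k (1−p)^(7−k) over k:
  k=0: C(7,0)·0.895^0·0.105^7 = 0.000000
  k=1: C(7,1)·0.895^1·0.105^6 = 0.000008
  k=2: C(7,2)·0.895^2·0.105^5 = 0.000215
Total = 0.000223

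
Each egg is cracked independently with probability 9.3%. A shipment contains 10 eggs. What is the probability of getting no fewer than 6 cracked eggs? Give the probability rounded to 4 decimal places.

0.0001

X ~ Binomial(10, 0.093); P(X ≥ 6) = Σ C(10,k) p^k (1−p)^(10−k) over k:
  k=6: C(10,6)·0.093^6·0.907^4 = 0.000092
  k=7: C(10,7)·0.093^7·0.907^3 = 0.000005
  k=8: C(10,8)·0.093^8·0.907^2 = 0.000000
  k=9: C(10,9)·0.093^9·0.907^1 = 0.000000
  k=10: C(10,10)·0.093^10·0.907^0 = 0.000000
Total = 0.000098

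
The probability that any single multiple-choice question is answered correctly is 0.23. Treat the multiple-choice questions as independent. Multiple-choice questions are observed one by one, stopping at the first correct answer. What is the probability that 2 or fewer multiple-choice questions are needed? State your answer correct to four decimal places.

0.4071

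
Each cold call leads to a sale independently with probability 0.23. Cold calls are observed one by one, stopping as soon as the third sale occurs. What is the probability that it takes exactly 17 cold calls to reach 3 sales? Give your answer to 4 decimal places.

0.0376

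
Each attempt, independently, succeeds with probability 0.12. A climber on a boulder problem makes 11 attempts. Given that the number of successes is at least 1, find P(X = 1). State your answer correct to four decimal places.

0.4870

X ~ Binomial(11, 0.12). Want P(X=1 | X≥1) = P(X=1) / P(X≥1).
P(X=1) = C(11,1)·0.12^1·0.88^10 = 0.367621
P(X≥1) = 1 − 0.245081 = 0.754919
Ratio = 0.367621 / 0.754919 = 0.486968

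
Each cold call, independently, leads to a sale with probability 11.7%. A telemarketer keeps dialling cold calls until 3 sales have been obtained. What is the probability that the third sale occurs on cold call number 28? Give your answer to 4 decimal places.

0.0251

Y = trial on which the third success occurs; negative binomial, r=3, p=0.117.
P(Y=28) = C(27,2) · p^3 · (1−p)^25
= 351 · 0.0016016 · 0.044567 = 0.025054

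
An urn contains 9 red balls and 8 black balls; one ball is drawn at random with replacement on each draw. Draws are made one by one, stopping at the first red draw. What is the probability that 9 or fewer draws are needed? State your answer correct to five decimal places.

0.99887

Y = number of draws to the first success; geometric, p = 0.529412.
P(Y ≤ 9) = 1 − (1−p)^9 = 1 − 0.0011318 = 0.9988682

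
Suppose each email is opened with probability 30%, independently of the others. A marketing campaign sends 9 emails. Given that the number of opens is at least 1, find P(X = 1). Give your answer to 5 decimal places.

X ~ Binomial(9, 0.30). Want P(X=1 | X≥1) = P(X=1) / P(X≥1).
P(X=1) = C(9,1)·0.30^1·0.70^8 = 0.1556496
P(X≥1) = 1 − 0.0403536 = 0.9596464
Ratio = 0.1556496 / 0.9596464 = 0.1621948

0.16219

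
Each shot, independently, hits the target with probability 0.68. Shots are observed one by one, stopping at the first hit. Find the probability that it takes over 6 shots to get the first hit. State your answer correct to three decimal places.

Y = number of shots to the first success; geometric, p = 0.68.
P(Y > 6) = P(first 6 all fail) = (1−p)^6 = 0.00107

0.001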